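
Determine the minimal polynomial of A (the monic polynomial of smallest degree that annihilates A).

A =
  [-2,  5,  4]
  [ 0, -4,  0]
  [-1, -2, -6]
x^3 + 12*x^2 + 48*x + 64

The characteristic polynomial is χ_A(x) = (x + 4)^3, so the eigenvalues are known. The minimal polynomial is
  m_A(x) = Π_λ (x − λ)^{k_λ}
where k_λ is the size of the *largest* Jordan block for λ (equivalently, the smallest k with (A − λI)^k v = 0 for every generalised eigenvector v of λ).

  λ = -4: largest Jordan block has size 3, contributing (x + 4)^3

So m_A(x) = (x + 4)^3 = x^3 + 12*x^2 + 48*x + 64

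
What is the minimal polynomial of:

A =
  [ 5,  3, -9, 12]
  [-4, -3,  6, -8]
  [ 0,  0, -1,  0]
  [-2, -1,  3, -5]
x^2 + 2*x + 1

The characteristic polynomial is χ_A(x) = (x + 1)^4, so the eigenvalues are known. The minimal polynomial is
  m_A(x) = Π_λ (x − λ)^{k_λ}
where k_λ is the size of the *largest* Jordan block for λ (equivalently, the smallest k with (A − λI)^k v = 0 for every generalised eigenvector v of λ).

  λ = -1: largest Jordan block has size 2, contributing (x + 1)^2

So m_A(x) = (x + 1)^2 = x^2 + 2*x + 1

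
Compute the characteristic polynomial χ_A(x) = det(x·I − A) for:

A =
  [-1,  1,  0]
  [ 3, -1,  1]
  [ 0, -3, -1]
x^3 + 3*x^2 + 3*x + 1

Expanding det(x·I − A) (e.g. by cofactor expansion or by noting that A is similar to its Jordan form J, which has the same characteristic polynomial as A) gives
  χ_A(x) = x^3 + 3*x^2 + 3*x + 1
which factors as (x + 1)^3. The eigenvalues (with algebraic multiplicities) are λ = -1 with multiplicity 3.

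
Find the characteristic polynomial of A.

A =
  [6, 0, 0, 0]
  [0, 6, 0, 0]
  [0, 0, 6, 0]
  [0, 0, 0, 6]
x^4 - 24*x^3 + 216*x^2 - 864*x + 1296

Expanding det(x·I − A) (e.g. by cofactor expansion or by noting that A is similar to its Jordan form J, which has the same characteristic polynomial as A) gives
  χ_A(x) = x^4 - 24*x^3 + 216*x^2 - 864*x + 1296
which factors as (x - 6)^4. The eigenvalues (with algebraic multiplicities) are λ = 6 with multiplicity 4.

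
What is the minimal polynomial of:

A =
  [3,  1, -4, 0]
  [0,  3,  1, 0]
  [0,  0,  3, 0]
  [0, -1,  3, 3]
x^3 - 9*x^2 + 27*x - 27

The characteristic polynomial is χ_A(x) = (x - 3)^4, so the eigenvalues are known. The minimal polynomial is
  m_A(x) = Π_λ (x − λ)^{k_λ}
where k_λ is the size of the *largest* Jordan block for λ (equivalently, the smallest k with (A − λI)^k v = 0 for every generalised eigenvector v of λ).

  λ = 3: largest Jordan block has size 3, contributing (x − 3)^3

So m_A(x) = (x - 3)^3 = x^3 - 9*x^2 + 27*x - 27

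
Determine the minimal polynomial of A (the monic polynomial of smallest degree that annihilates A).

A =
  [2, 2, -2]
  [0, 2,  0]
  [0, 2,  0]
x^2 - 2*x

The characteristic polynomial is χ_A(x) = x*(x - 2)^2, so the eigenvalues are known. The minimal polynomial is
  m_A(x) = Π_λ (x − λ)^{k_λ}
where k_λ is the size of the *largest* Jordan block for λ (equivalently, the smallest k with (A − λI)^k v = 0 for every generalised eigenvector v of λ).

  λ = 0: largest Jordan block has size 1, contributing (x − 0)
  λ = 2: largest Jordan block has size 1, contributing (x − 2)

So m_A(x) = x*(x - 2) = x^2 - 2*x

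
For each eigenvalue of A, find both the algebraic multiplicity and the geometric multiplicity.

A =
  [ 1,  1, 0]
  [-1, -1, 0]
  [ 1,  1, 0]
λ = 0: alg = 3, geom = 2

Step 1 — factor the characteristic polynomial to read off the algebraic multiplicities:
  χ_A(x) = x^3

Step 2 — compute geometric multiplicities via the rank-nullity identity g(λ) = n − rank(A − λI):
  rank(A − (0)·I) = 1, so dim ker(A − (0)·I) = n − 1 = 2

Summary:
  λ = 0: algebraic multiplicity = 3, geometric multiplicity = 2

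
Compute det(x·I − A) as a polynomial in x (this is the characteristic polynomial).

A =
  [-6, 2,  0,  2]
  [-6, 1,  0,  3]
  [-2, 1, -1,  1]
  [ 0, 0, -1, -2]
x^4 + 8*x^3 + 24*x^2 + 32*x + 16

Expanding det(x·I − A) (e.g. by cofactor expansion or by noting that A is similar to its Jordan form J, which has the same characteristic polynomial as A) gives
  χ_A(x) = x^4 + 8*x^3 + 24*x^2 + 32*x + 16
which factors as (x + 2)^4. The eigenvalues (with algebraic multiplicities) are λ = -2 with multiplicity 4.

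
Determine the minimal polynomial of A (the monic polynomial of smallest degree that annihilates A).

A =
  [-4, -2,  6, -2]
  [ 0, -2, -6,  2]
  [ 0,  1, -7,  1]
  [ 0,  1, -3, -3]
x^2 + 8*x + 16

The characteristic polynomial is χ_A(x) = (x + 4)^4, so the eigenvalues are known. The minimal polynomial is
  m_A(x) = Π_λ (x − λ)^{k_λ}
where k_λ is the size of the *largest* Jordan block for λ (equivalently, the smallest k with (A − λI)^k v = 0 for every generalised eigenvector v of λ).

  λ = -4: largest Jordan block has size 2, contributing (x + 4)^2

So m_A(x) = (x + 4)^2 = x^2 + 8*x + 16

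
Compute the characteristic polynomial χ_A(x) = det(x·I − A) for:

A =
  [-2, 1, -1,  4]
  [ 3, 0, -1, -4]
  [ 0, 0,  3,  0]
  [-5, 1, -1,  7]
x^4 - 8*x^3 + 22*x^2 - 24*x + 9

Expanding det(x·I − A) (e.g. by cofactor expansion or by noting that A is similar to its Jordan form J, which has the same characteristic polynomial as A) gives
  χ_A(x) = x^4 - 8*x^3 + 22*x^2 - 24*x + 9
which factors as (x - 3)^2*(x - 1)^2. The eigenvalues (with algebraic multiplicities) are λ = 1 with multiplicity 2, λ = 3 with multiplicity 2.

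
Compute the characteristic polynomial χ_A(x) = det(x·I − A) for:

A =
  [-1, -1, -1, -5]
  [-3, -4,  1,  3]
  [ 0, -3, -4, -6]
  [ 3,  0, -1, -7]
x^4 + 16*x^3 + 96*x^2 + 256*x + 256

Expanding det(x·I − A) (e.g. by cofactor expansion or by noting that A is similar to its Jordan form J, which has the same characteristic polynomial as A) gives
  χ_A(x) = x^4 + 16*x^3 + 96*x^2 + 256*x + 256
which factors as (x + 4)^4. The eigenvalues (with algebraic multiplicities) are λ = -4 with multiplicity 4.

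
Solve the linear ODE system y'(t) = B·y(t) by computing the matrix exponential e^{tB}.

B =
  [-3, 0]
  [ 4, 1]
e^{tB} =
  [exp(-3*t), 0]
  [exp(t) - exp(-3*t), exp(t)]

Strategy: write B = P · J · P⁻¹ where J is a Jordan canonical form, so e^{tB} = P · e^{tJ} · P⁻¹, and e^{tJ} can be computed block-by-block.

B has Jordan form
J =
  [-3, 0]
  [ 0, 1]
(up to reordering of blocks).

Per-block formulas:
  For a 1×1 block at λ = 1: exp(t · [1]) = [e^(1t)].
  For a 1×1 block at λ = -3: exp(t · [-3]) = [e^(-3t)].

After assembling e^{tJ} and conjugating by P, we get:

e^{tB} =
  [exp(-3*t), 0]
  [exp(t) - exp(-3*t), exp(t)]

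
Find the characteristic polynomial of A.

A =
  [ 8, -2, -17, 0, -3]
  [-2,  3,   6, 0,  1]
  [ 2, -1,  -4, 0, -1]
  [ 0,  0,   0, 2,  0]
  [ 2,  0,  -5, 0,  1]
x^5 - 10*x^4 + 40*x^3 - 80*x^2 + 80*x - 32

Expanding det(x·I − A) (e.g. by cofactor expansion or by noting that A is similar to its Jordan form J, which has the same characteristic polynomial as A) gives
  χ_A(x) = x^5 - 10*x^4 + 40*x^3 - 80*x^2 + 80*x - 32
which factors as (x - 2)^5. The eigenvalues (with algebraic multiplicities) are λ = 2 with multiplicity 5.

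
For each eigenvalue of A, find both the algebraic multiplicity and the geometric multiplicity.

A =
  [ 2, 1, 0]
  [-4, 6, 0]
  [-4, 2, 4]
λ = 4: alg = 3, geom = 2

Step 1 — factor the characteristic polynomial to read off the algebraic multiplicities:
  χ_A(x) = (x - 4)^3

Step 2 — compute geometric multiplicities via the rank-nullity identity g(λ) = n − rank(A − λI):
  rank(A − (4)·I) = 1, so dim ker(A − (4)·I) = n − 1 = 2

Summary:
  λ = 4: algebraic multiplicity = 3, geometric multiplicity = 2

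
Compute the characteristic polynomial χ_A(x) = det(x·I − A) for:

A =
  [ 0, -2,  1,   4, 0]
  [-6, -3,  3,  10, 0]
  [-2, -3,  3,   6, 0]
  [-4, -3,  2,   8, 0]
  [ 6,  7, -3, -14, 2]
x^5 - 10*x^4 + 40*x^3 - 80*x^2 + 80*x - 32

Expanding det(x·I − A) (e.g. by cofactor expansion or by noting that A is similar to its Jordan form J, which has the same characteristic polynomial as A) gives
  χ_A(x) = x^5 - 10*x^4 + 40*x^3 - 80*x^2 + 80*x - 32
which factors as (x - 2)^5. The eigenvalues (with algebraic multiplicities) are λ = 2 with multiplicity 5.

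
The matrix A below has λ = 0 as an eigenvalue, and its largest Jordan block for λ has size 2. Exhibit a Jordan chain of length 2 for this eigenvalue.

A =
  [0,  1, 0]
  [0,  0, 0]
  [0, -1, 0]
A Jordan chain for λ = 0 of length 2:
v_1 = (1, 0, -1)ᵀ
v_2 = (0, 1, 0)ᵀ

Let N = A − (0)·I. We want v_2 with N^2 v_2 = 0 but N^1 v_2 ≠ 0; then v_{j-1} := N · v_j for j = 2, …, 2.

Pick v_2 = (0, 1, 0)ᵀ.
Then v_1 = N · v_2 = (1, 0, -1)ᵀ.

Sanity check: (A − (0)·I) v_1 = (0, 0, 0)ᵀ = 0. ✓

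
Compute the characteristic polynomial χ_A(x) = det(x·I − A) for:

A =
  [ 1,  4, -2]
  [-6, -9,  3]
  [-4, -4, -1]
x^3 + 9*x^2 + 27*x + 27

Expanding det(x·I − A) (e.g. by cofactor expansion or by noting that A is similar to its Jordan form J, which has the same characteristic polynomial as A) gives
  χ_A(x) = x^3 + 9*x^2 + 27*x + 27
which factors as (x + 3)^3. The eigenvalues (with algebraic multiplicities) are λ = -3 with multiplicity 3.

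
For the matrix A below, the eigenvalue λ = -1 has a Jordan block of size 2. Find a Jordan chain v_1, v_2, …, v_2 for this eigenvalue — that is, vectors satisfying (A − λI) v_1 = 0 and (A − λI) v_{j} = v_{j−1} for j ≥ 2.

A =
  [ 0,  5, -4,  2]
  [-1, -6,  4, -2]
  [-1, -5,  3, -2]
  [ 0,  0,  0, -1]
A Jordan chain for λ = -1 of length 2:
v_1 = (1, -1, -1, 0)ᵀ
v_2 = (1, 0, 0, 0)ᵀ

Let N = A − (-1)·I. We want v_2 with N^2 v_2 = 0 but N^1 v_2 ≠ 0; then v_{j-1} := N · v_j for j = 2, …, 2.

Pick v_2 = (1, 0, 0, 0)ᵀ.
Then v_1 = N · v_2 = (1, -1, -1, 0)ᵀ.

Sanity check: (A − (-1)·I) v_1 = (0, 0, 0, 0)ᵀ = 0. ✓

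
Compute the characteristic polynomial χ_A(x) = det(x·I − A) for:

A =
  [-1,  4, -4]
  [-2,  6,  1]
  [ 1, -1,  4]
x^3 - 9*x^2 + 27*x - 27

Expanding det(x·I − A) (e.g. by cofactor expansion or by noting that A is similar to its Jordan form J, which has the same characteristic polynomial as A) gives
  χ_A(x) = x^3 - 9*x^2 + 27*x - 27
which factors as (x - 3)^3. The eigenvalues (with algebraic multiplicities) are λ = 3 with multiplicity 3.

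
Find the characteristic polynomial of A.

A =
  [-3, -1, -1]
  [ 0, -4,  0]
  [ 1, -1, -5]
x^3 + 12*x^2 + 48*x + 64

Expanding det(x·I − A) (e.g. by cofactor expansion or by noting that A is similar to its Jordan form J, which has the same characteristic polynomial as A) gives
  χ_A(x) = x^3 + 12*x^2 + 48*x + 64
which factors as (x + 4)^3. The eigenvalues (with algebraic multiplicities) are λ = -4 with multiplicity 3.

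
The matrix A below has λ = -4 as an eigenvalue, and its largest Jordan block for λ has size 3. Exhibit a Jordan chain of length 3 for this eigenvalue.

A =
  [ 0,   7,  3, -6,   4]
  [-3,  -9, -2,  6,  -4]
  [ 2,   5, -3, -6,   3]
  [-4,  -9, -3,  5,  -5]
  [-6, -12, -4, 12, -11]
A Jordan chain for λ = -4 of length 3:
v_1 = (3, -3, 3, -4, -6)ᵀ
v_2 = (3, -2, 1, -3, -4)ᵀ
v_3 = (0, 0, 1, 0, 0)ᵀ

Let N = A − (-4)·I. We want v_3 with N^3 v_3 = 0 but N^2 v_3 ≠ 0; then v_{j-1} := N · v_j for j = 3, …, 2.

Pick v_3 = (0, 0, 1, 0, 0)ᵀ.
Then v_2 = N · v_3 = (3, -2, 1, -3, -4)ᵀ.
Then v_1 = N · v_2 = (3, -3, 3, -4, -6)ᵀ.

Sanity check: (A − (-4)·I) v_1 = (0, 0, 0, 0, 0)ᵀ = 0. ✓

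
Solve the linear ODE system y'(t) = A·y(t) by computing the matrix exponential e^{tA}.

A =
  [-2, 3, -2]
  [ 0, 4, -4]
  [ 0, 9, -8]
e^{tA} =
  [exp(-2*t), 3*t*exp(-2*t), -2*t*exp(-2*t)]
  [0, 6*t*exp(-2*t) + exp(-2*t), -4*t*exp(-2*t)]
  [0, 9*t*exp(-2*t), -6*t*exp(-2*t) + exp(-2*t)]

Strategy: write A = P · J · P⁻¹ where J is a Jordan canonical form, so e^{tA} = P · e^{tJ} · P⁻¹, and e^{tJ} can be computed block-by-block.

A has Jordan form
J =
  [-2,  1,  0]
  [ 0, -2,  0]
  [ 0,  0, -2]
(up to reordering of blocks).

Per-block formulas:
  For a 2×2 Jordan block J_2(-2): exp(t · J_2(-2)) = e^(-2t)·(I + t·N), where N is the 2×2 nilpotent shift.
  For a 1×1 block at λ = -2: exp(t · [-2]) = [e^(-2t)].

After assembling e^{tJ} and conjugating by P, we get:

e^{tA} =
  [exp(-2*t), 3*t*exp(-2*t), -2*t*exp(-2*t)]
  [0, 6*t*exp(-2*t) + exp(-2*t), -4*t*exp(-2*t)]
  [0, 9*t*exp(-2*t), -6*t*exp(-2*t) + exp(-2*t)]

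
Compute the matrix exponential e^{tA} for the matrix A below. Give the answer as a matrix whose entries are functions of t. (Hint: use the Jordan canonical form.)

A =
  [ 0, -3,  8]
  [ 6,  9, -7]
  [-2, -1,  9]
e^{tA} =
  [t^2*exp(6*t) - 6*t*exp(6*t) + exp(6*t), t^2*exp(6*t)/2 - 3*t*exp(6*t), -3*t^2*exp(6*t)/2 + 8*t*exp(6*t)]
  [-2*t^2*exp(6*t) + 6*t*exp(6*t), -t^2*exp(6*t) + 3*t*exp(6*t) + exp(6*t), 3*t^2*exp(6*t) - 7*t*exp(6*t)]
  [-2*t*exp(6*t), -t*exp(6*t), 3*t*exp(6*t) + exp(6*t)]

Strategy: write A = P · J · P⁻¹ where J is a Jordan canonical form, so e^{tA} = P · e^{tJ} · P⁻¹, and e^{tJ} can be computed block-by-block.

A has Jordan form
J =
  [6, 1, 0]
  [0, 6, 1]
  [0, 0, 6]
(up to reordering of blocks).

Per-block formulas:
  For a 3×3 Jordan block J_3(6): exp(t · J_3(6)) = e^(6t)·(I + t·N + (t^2/2)·N^2), where N is the 3×3 nilpotent shift.

After assembling e^{tJ} and conjugating by P, we get:

e^{tA} =
  [t^2*exp(6*t) - 6*t*exp(6*t) + exp(6*t), t^2*exp(6*t)/2 - 3*t*exp(6*t), -3*t^2*exp(6*t)/2 + 8*t*exp(6*t)]
  [-2*t^2*exp(6*t) + 6*t*exp(6*t), -t^2*exp(6*t) + 3*t*exp(6*t) + exp(6*t), 3*t^2*exp(6*t) - 7*t*exp(6*t)]
  [-2*t*exp(6*t), -t*exp(6*t), 3*t*exp(6*t) + exp(6*t)]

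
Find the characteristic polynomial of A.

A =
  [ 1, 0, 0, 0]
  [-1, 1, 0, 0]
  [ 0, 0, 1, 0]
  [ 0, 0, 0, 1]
x^4 - 4*x^3 + 6*x^2 - 4*x + 1

Expanding det(x·I − A) (e.g. by cofactor expansion or by noting that A is similar to its Jordan form J, which has the same characteristic polynomial as A) gives
  χ_A(x) = x^4 - 4*x^3 + 6*x^2 - 4*x + 1
which factors as (x - 1)^4. The eigenvalues (with algebraic multiplicities) are λ = 1 with multiplicity 4.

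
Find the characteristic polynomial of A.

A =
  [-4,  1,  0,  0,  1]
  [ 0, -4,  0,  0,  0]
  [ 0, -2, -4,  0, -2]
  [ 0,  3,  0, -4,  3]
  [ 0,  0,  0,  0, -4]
x^5 + 20*x^4 + 160*x^3 + 640*x^2 + 1280*x + 1024

Expanding det(x·I − A) (e.g. by cofactor expansion or by noting that A is similar to its Jordan form J, which has the same characteristic polynomial as A) gives
  χ_A(x) = x^5 + 20*x^4 + 160*x^3 + 640*x^2 + 1280*x + 1024
which factors as (x + 4)^5. The eigenvalues (with algebraic multiplicities) are λ = -4 with multiplicity 5.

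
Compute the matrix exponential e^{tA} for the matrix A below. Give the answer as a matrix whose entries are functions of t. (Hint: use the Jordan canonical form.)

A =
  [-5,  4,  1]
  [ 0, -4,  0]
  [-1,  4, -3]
e^{tA} =
  [-t*exp(-4*t) + exp(-4*t), 4*t*exp(-4*t), t*exp(-4*t)]
  [0, exp(-4*t), 0]
  [-t*exp(-4*t), 4*t*exp(-4*t), t*exp(-4*t) + exp(-4*t)]

Strategy: write A = P · J · P⁻¹ where J is a Jordan canonical form, so e^{tA} = P · e^{tJ} · P⁻¹, and e^{tJ} can be computed block-by-block.

A has Jordan form
J =
  [-4,  1,  0]
  [ 0, -4,  0]
  [ 0,  0, -4]
(up to reordering of blocks).

Per-block formulas:
  For a 1×1 block at λ = -4: exp(t · [-4]) = [e^(-4t)].
  For a 2×2 Jordan block J_2(-4): exp(t · J_2(-4)) = e^(-4t)·(I + t·N), where N is the 2×2 nilpotent shift.

After assembling e^{tJ} and conjugating by P, we get:

e^{tA} =
  [-t*exp(-4*t) + exp(-4*t), 4*t*exp(-4*t), t*exp(-4*t)]
  [0, exp(-4*t), 0]
  [-t*exp(-4*t), 4*t*exp(-4*t), t*exp(-4*t) + exp(-4*t)]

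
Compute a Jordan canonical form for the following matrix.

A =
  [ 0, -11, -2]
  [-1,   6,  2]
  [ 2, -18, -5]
J_1(-1) ⊕ J_2(1)

The characteristic polynomial is
  det(x·I − A) = x^3 - x^2 - x + 1 = (x - 1)^2*(x + 1)

Eigenvalues and multiplicities (the geometric multiplicity of λ is n − rank(A − λI), which equals the number of Jordan blocks for λ):
  λ = -1: algebraic multiplicity = 1, geometric multiplicity = 1
  λ = 1: algebraic multiplicity = 2, geometric multiplicity = 1

Determining the block sizes for each eigenvalue:
  λ = -1: one block (gm = 1), so the single block has size am = 1 → block sizes [1]
  λ = 1: one block (gm = 1), so the single block has size am = 2 → block sizes [2]

Assembling the blocks gives a Jordan form
J =
  [-1, 0, 0]
  [ 0, 1, 1]
  [ 0, 0, 1]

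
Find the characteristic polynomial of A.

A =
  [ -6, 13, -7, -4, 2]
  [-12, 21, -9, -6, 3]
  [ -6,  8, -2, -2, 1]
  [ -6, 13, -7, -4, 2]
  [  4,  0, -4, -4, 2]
x^5 - 11*x^4 + 40*x^3 - 48*x^2

Expanding det(x·I − A) (e.g. by cofactor expansion or by noting that A is similar to its Jordan form J, which has the same characteristic polynomial as A) gives
  χ_A(x) = x^5 - 11*x^4 + 40*x^3 - 48*x^2
which factors as x^2*(x - 4)^2*(x - 3). The eigenvalues (with algebraic multiplicities) are λ = 0 with multiplicity 2, λ = 3 with multiplicity 1, λ = 4 with multiplicity 2.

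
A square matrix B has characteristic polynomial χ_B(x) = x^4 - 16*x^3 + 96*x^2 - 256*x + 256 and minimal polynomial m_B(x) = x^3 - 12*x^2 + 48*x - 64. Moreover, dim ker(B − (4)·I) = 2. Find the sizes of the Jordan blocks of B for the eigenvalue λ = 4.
Block sizes for λ = 4: [3, 1]

Step 1 — from the characteristic polynomial, algebraic multiplicity of λ = 4 is 4. From dim ker(B − (4)·I) = 2, there are exactly 2 Jordan blocks for λ = 4.
Step 2 — from the minimal polynomial, the factor (x − 4)^3 tells us the largest block for λ = 4 has size 3.
Step 3 — with total size 4, 2 blocks, and largest block 3, the block sizes (in nonincreasing order) are [3, 1].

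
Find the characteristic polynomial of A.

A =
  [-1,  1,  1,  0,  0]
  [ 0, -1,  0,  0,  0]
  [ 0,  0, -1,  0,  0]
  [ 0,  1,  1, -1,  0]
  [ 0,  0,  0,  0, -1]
x^5 + 5*x^4 + 10*x^3 + 10*x^2 + 5*x + 1

Expanding det(x·I − A) (e.g. by cofactor expansion or by noting that A is similar to its Jordan form J, which has the same characteristic polynomial as A) gives
  χ_A(x) = x^5 + 5*x^4 + 10*x^3 + 10*x^2 + 5*x + 1
which factors as (x + 1)^5. The eigenvalues (with algebraic multiplicities) are λ = -1 with multiplicity 5.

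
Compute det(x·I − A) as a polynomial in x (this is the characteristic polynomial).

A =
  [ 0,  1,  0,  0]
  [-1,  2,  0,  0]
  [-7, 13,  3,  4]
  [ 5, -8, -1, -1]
x^4 - 4*x^3 + 6*x^2 - 4*x + 1

Expanding det(x·I − A) (e.g. by cofactor expansion or by noting that A is similar to its Jordan form J, which has the same characteristic polynomial as A) gives
  χ_A(x) = x^4 - 4*x^3 + 6*x^2 - 4*x + 1
which factors as (x - 1)^4. The eigenvalues (with algebraic multiplicities) are λ = 1 with multiplicity 4.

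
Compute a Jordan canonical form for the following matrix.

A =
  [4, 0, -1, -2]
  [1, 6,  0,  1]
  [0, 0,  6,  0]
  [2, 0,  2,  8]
J_3(6) ⊕ J_1(6)

The characteristic polynomial is
  det(x·I − A) = x^4 - 24*x^3 + 216*x^2 - 864*x + 1296 = (x - 6)^4

Eigenvalues and multiplicities (the geometric multiplicity of λ is n − rank(A − λI), which equals the number of Jordan blocks for λ):
  λ = 6: algebraic multiplicity = 4, geometric multiplicity = 2

Determining the block sizes for each eigenvalue:
  λ = 6: with am = 4 and gm = 2, the partition is not yet determined (e.g. several partitions of 4 into 2 parts exist). Let N = A − (6)·I. Computing rank(N^1) = 2, rank(N^2) = 1, rank(N^3) = 0; the number of blocks of size ≥ j is rank(N^{j−1}) − rank(N^j), giving [2, 1, 1]. So we have 1 block(s) of size 3, 1 block(s) of size 1 → block sizes [3, 1]

Assembling the blocks gives a Jordan form
J =
  [6, 1, 0, 0]
  [0, 6, 1, 0]
  [0, 0, 6, 0]
  [0, 0, 0, 6]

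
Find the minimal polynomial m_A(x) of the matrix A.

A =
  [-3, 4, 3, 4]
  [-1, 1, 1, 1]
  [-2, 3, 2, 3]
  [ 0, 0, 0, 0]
x^3

The characteristic polynomial is χ_A(x) = x^4, so the eigenvalues are known. The minimal polynomial is
  m_A(x) = Π_λ (x − λ)^{k_λ}
where k_λ is the size of the *largest* Jordan block for λ (equivalently, the smallest k with (A − λI)^k v = 0 for every generalised eigenvector v of λ).

  λ = 0: largest Jordan block has size 3, contributing (x − 0)^3

So m_A(x) = x^3 = x^3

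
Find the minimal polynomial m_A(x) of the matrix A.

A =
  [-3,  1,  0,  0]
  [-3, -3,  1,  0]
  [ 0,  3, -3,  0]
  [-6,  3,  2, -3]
x^3 + 9*x^2 + 27*x + 27

The characteristic polynomial is χ_A(x) = (x + 3)^4, so the eigenvalues are known. The minimal polynomial is
  m_A(x) = Π_λ (x − λ)^{k_λ}
where k_λ is the size of the *largest* Jordan block for λ (equivalently, the smallest k with (A − λI)^k v = 0 for every generalised eigenvector v of λ).

  λ = -3: largest Jordan block has size 3, contributing (x + 3)^3

So m_A(x) = (x + 3)^3 = x^3 + 9*x^2 + 27*x + 27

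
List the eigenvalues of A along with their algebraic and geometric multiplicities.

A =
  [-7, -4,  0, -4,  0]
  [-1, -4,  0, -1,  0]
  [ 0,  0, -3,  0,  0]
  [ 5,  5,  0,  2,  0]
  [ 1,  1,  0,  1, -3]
λ = -3: alg = 5, geom = 4

Step 1 — factor the characteristic polynomial to read off the algebraic multiplicities:
  χ_A(x) = (x + 3)^5

Step 2 — compute geometric multiplicities via the rank-nullity identity g(λ) = n − rank(A − λI):
  rank(A − (-3)·I) = 1, so dim ker(A − (-3)·I) = n − 1 = 4

Summary:
  λ = -3: algebraic multiplicity = 5, geometric multiplicity = 4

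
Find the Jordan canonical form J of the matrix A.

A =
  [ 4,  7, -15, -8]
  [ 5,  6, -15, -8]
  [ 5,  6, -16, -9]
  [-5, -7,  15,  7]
J_2(-1) ⊕ J_1(-1) ⊕ J_1(4)

The characteristic polynomial is
  det(x·I − A) = x^4 - x^3 - 9*x^2 - 11*x - 4 = (x - 4)*(x + 1)^3

Eigenvalues and multiplicities (the geometric multiplicity of λ is n − rank(A − λI), which equals the number of Jordan blocks for λ):
  λ = -1: algebraic multiplicity = 3, geometric multiplicity = 2
  λ = 4: algebraic multiplicity = 1, geometric multiplicity = 1

Determining the block sizes for each eigenvalue:
  λ = -1: 2 blocks summing to 3 forces exactly one block of size 2 and the rest size 1 → block sizes [2, 1]
  λ = 4: one block (gm = 1), so the single block has size am = 1 → block sizes [1]

Assembling the blocks gives a Jordan form
J =
  [-1,  1,  0, 0]
  [ 0, -1,  0, 0]
  [ 0,  0, -1, 0]
  [ 0,  0,  0, 4]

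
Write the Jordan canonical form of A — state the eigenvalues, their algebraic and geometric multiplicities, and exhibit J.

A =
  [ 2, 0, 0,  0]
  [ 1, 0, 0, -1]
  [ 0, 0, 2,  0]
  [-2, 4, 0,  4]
J_2(2) ⊕ J_1(2) ⊕ J_1(2)

The characteristic polynomial is
  det(x·I − A) = x^4 - 8*x^3 + 24*x^2 - 32*x + 16 = (x - 2)^4

Eigenvalues and multiplicities (the geometric multiplicity of λ is n − rank(A − λI), which equals the number of Jordan blocks for λ):
  λ = 2: algebraic multiplicity = 4, geometric multiplicity = 3

Determining the block sizes for each eigenvalue:
  λ = 2: 3 blocks summing to 4 forces exactly one block of size 2 and the rest size 1 → block sizes [2, 1, 1]

Assembling the blocks gives a Jordan form
J =
  [2, 1, 0, 0]
  [0, 2, 0, 0]
  [0, 0, 2, 0]
  [0, 0, 0, 2]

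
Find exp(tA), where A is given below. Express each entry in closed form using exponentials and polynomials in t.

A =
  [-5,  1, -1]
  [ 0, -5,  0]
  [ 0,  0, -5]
e^{tA} =
  [exp(-5*t), t*exp(-5*t), -t*exp(-5*t)]
  [0, exp(-5*t), 0]
  [0, 0, exp(-5*t)]

Strategy: write A = P · J · P⁻¹ where J is a Jordan canonical form, so e^{tA} = P · e^{tJ} · P⁻¹, and e^{tJ} can be computed block-by-block.

A has Jordan form
J =
  [-5,  1,  0]
  [ 0, -5,  0]
  [ 0,  0, -5]
(up to reordering of blocks).

Per-block formulas:
  For a 1×1 block at λ = -5: exp(t · [-5]) = [e^(-5t)].
  For a 2×2 Jordan block J_2(-5): exp(t · J_2(-5)) = e^(-5t)·(I + t·N), where N is the 2×2 nilpotent shift.

After assembling e^{tJ} and conjugating by P, we get:

e^{tA} =
  [exp(-5*t), t*exp(-5*t), -t*exp(-5*t)]
  [0, exp(-5*t), 0]
  [0, 0, exp(-5*t)]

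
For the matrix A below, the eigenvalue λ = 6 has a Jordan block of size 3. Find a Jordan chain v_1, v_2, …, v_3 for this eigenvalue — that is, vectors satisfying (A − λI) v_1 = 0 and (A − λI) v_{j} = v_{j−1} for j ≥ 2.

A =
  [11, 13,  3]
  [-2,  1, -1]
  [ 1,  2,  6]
A Jordan chain for λ = 6 of length 3:
v_1 = (2, -1, 1)ᵀ
v_2 = (5, -2, 1)ᵀ
v_3 = (1, 0, 0)ᵀ

Let N = A − (6)·I. We want v_3 with N^3 v_3 = 0 but N^2 v_3 ≠ 0; then v_{j-1} := N · v_j for j = 3, …, 2.

Pick v_3 = (1, 0, 0)ᵀ.
Then v_2 = N · v_3 = (5, -2, 1)ᵀ.
Then v_1 = N · v_2 = (2, -1, 1)ᵀ.

Sanity check: (A − (6)·I) v_1 = (0, 0, 0)ᵀ = 0. ✓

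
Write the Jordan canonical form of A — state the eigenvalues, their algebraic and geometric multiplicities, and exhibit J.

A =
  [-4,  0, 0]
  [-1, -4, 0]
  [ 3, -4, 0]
J_2(-4) ⊕ J_1(0)

The characteristic polynomial is
  det(x·I − A) = x^3 + 8*x^2 + 16*x = x*(x + 4)^2

Eigenvalues and multiplicities (the geometric multiplicity of λ is n − rank(A − λI), which equals the number of Jordan blocks for λ):
  λ = -4: algebraic multiplicity = 2, geometric multiplicity = 1
  λ = 0: algebraic multiplicity = 1, geometric multiplicity = 1

Determining the block sizes for each eigenvalue:
  λ = -4: one block (gm = 1), so the single block has size am = 2 → block sizes [2]
  λ = 0: one block (gm = 1), so the single block has size am = 1 → block sizes [1]

Assembling the blocks gives a Jordan form
J =
  [-4,  1, 0]
  [ 0, -4, 0]
  [ 0,  0, 0]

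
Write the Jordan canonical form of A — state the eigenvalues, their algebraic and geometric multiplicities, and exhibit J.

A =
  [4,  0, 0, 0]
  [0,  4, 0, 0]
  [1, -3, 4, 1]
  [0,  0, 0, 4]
J_2(4) ⊕ J_1(4) ⊕ J_1(4)

The characteristic polynomial is
  det(x·I − A) = x^4 - 16*x^3 + 96*x^2 - 256*x + 256 = (x - 4)^4

Eigenvalues and multiplicities (the geometric multiplicity of λ is n − rank(A − λI), which equals the number of Jordan blocks for λ):
  λ = 4: algebraic multiplicity = 4, geometric multiplicity = 3

Determining the block sizes for each eigenvalue:
  λ = 4: 3 blocks summing to 4 forces exactly one block of size 2 and the rest size 1 → block sizes [2, 1, 1]

Assembling the blocks gives a Jordan form
J =
  [4, 1, 0, 0]
  [0, 4, 0, 0]
  [0, 0, 4, 0]
  [0, 0, 0, 4]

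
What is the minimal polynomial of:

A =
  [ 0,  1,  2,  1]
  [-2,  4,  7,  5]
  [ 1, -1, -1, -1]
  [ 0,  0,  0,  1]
x^3 - 3*x^2 + 3*x - 1

The characteristic polynomial is χ_A(x) = (x - 1)^4, so the eigenvalues are known. The minimal polynomial is
  m_A(x) = Π_λ (x − λ)^{k_λ}
where k_λ is the size of the *largest* Jordan block for λ (equivalently, the smallest k with (A − λI)^k v = 0 for every generalised eigenvector v of λ).

  λ = 1: largest Jordan block has size 3, contributing (x − 1)^3

So m_A(x) = (x - 1)^3 = x^3 - 3*x^2 + 3*x - 1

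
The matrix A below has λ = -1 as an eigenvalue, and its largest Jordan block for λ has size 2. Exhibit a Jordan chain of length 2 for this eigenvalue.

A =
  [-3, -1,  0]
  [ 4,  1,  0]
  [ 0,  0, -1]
A Jordan chain for λ = -1 of length 2:
v_1 = (-2, 4, 0)ᵀ
v_2 = (1, 0, 0)ᵀ

Let N = A − (-1)·I. We want v_2 with N^2 v_2 = 0 but N^1 v_2 ≠ 0; then v_{j-1} := N · v_j for j = 2, …, 2.

Pick v_2 = (1, 0, 0)ᵀ.
Then v_1 = N · v_2 = (-2, 4, 0)ᵀ.

Sanity check: (A − (-1)·I) v_1 = (0, 0, 0)ᵀ = 0. ✓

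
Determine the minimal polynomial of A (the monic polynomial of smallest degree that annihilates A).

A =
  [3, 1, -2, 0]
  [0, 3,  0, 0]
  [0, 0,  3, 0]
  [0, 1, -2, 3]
x^2 - 6*x + 9

The characteristic polynomial is χ_A(x) = (x - 3)^4, so the eigenvalues are known. The minimal polynomial is
  m_A(x) = Π_λ (x − λ)^{k_λ}
where k_λ is the size of the *largest* Jordan block for λ (equivalently, the smallest k with (A − λI)^k v = 0 for every generalised eigenvector v of λ).

  λ = 3: largest Jordan block has size 2, contributing (x − 3)^2

So m_A(x) = (x - 3)^2 = x^2 - 6*x + 9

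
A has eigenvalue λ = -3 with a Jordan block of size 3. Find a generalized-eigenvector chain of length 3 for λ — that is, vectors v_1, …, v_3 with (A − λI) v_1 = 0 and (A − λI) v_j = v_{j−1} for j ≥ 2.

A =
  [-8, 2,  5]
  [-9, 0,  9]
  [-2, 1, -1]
A Jordan chain for λ = -3 of length 3:
v_1 = (-3, 0, -3)ᵀ
v_2 = (-5, -9, -2)ᵀ
v_3 = (1, 0, 0)ᵀ

Let N = A − (-3)·I. We want v_3 with N^3 v_3 = 0 but N^2 v_3 ≠ 0; then v_{j-1} := N · v_j for j = 3, …, 2.

Pick v_3 = (1, 0, 0)ᵀ.
Then v_2 = N · v_3 = (-5, -9, -2)ᵀ.
Then v_1 = N · v_2 = (-3, 0, -3)ᵀ.

Sanity check: (A − (-3)·I) v_1 = (0, 0, 0)ᵀ = 0. ✓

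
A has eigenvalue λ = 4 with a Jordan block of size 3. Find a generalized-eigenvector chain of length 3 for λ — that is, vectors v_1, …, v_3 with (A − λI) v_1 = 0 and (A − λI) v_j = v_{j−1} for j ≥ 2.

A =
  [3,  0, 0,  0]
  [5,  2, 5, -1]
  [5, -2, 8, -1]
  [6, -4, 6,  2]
A Jordan chain for λ = 4 of length 3:
v_1 = (0, -2, 0, 4)ᵀ
v_2 = (0, -2, -2, -4)ᵀ
v_3 = (0, 1, 0, 0)ᵀ

Let N = A − (4)·I. We want v_3 with N^3 v_3 = 0 but N^2 v_3 ≠ 0; then v_{j-1} := N · v_j for j = 3, …, 2.

Pick v_3 = (0, 1, 0, 0)ᵀ.
Then v_2 = N · v_3 = (0, -2, -2, -4)ᵀ.
Then v_1 = N · v_2 = (0, -2, 0, 4)ᵀ.

Sanity check: (A − (4)·I) v_1 = (0, 0, 0, 0)ᵀ = 0. ✓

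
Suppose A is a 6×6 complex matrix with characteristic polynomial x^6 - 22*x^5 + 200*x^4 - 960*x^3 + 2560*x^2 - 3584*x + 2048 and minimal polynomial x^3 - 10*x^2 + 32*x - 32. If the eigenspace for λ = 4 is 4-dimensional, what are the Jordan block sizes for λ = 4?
Block sizes for λ = 4: [2, 1, 1, 1]

Step 1 — from the characteristic polynomial, algebraic multiplicity of λ = 4 is 5. From dim ker(A − (4)·I) = 4, there are exactly 4 Jordan blocks for λ = 4.
Step 2 — from the minimal polynomial, the factor (x − 4)^2 tells us the largest block for λ = 4 has size 2.
Step 3 — with total size 5, 4 blocks, and largest block 2, the block sizes (in nonincreasing order) are [2, 1, 1, 1].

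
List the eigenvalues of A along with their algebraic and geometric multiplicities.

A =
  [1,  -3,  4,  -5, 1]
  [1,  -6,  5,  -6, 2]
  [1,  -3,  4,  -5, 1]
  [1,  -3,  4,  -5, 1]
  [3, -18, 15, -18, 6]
λ = 0: alg = 5, geom = 3

Step 1 — factor the characteristic polynomial to read off the algebraic multiplicities:
  χ_A(x) = x^5

Step 2 — compute geometric multiplicities via the rank-nullity identity g(λ) = n − rank(A − λI):
  rank(A − (0)·I) = 2, so dim ker(A − (0)·I) = n − 2 = 3

Summary:
  λ = 0: algebraic multiplicity = 5, geometric multiplicity = 3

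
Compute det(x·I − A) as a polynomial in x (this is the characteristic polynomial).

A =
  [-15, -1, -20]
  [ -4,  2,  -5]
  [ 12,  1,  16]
x^3 - 3*x^2 + 3*x - 1

Expanding det(x·I − A) (e.g. by cofactor expansion or by noting that A is similar to its Jordan form J, which has the same characteristic polynomial as A) gives
  χ_A(x) = x^3 - 3*x^2 + 3*x - 1
which factors as (x - 1)^3. The eigenvalues (with algebraic multiplicities) are λ = 1 with multiplicity 3.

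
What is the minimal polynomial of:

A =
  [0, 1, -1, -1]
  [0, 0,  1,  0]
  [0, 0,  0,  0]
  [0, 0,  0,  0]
x^3

The characteristic polynomial is χ_A(x) = x^4, so the eigenvalues are known. The minimal polynomial is
  m_A(x) = Π_λ (x − λ)^{k_λ}
where k_λ is the size of the *largest* Jordan block for λ (equivalently, the smallest k with (A − λI)^k v = 0 for every generalised eigenvector v of λ).

  λ = 0: largest Jordan block has size 3, contributing (x − 0)^3

So m_A(x) = x^3 = x^3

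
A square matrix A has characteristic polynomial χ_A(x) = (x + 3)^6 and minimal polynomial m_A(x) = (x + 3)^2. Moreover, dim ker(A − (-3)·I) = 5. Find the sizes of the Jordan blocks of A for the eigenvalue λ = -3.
Block sizes for λ = -3: [2, 1, 1, 1, 1]

Step 1 — from the characteristic polynomial, algebraic multiplicity of λ = -3 is 6. From dim ker(A − (-3)·I) = 5, there are exactly 5 Jordan blocks for λ = -3.
Step 2 — from the minimal polynomial, the factor (x + 3)^2 tells us the largest block for λ = -3 has size 2.
Step 3 — with total size 6, 5 blocks, and largest block 2, the block sizes (in nonincreasing order) are [2, 1, 1, 1, 1].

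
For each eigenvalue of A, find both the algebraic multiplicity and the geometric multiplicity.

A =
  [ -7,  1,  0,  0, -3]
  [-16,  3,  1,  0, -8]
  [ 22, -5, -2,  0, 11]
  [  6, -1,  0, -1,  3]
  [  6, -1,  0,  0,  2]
λ = -1: alg = 5, geom = 3

Step 1 — factor the characteristic polynomial to read off the algebraic multiplicities:
  χ_A(x) = (x + 1)^5

Step 2 — compute geometric multiplicities via the rank-nullity identity g(λ) = n − rank(A − λI):
  rank(A − (-1)·I) = 2, so dim ker(A − (-1)·I) = n − 2 = 3

Summary:
  λ = -1: algebraic multiplicity = 5, geometric multiplicity = 3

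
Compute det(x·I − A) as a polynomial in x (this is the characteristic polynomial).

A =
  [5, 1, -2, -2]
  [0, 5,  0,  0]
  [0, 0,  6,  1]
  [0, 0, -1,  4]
x^4 - 20*x^3 + 150*x^2 - 500*x + 625

Expanding det(x·I − A) (e.g. by cofactor expansion or by noting that A is similar to its Jordan form J, which has the same characteristic polynomial as A) gives
  χ_A(x) = x^4 - 20*x^3 + 150*x^2 - 500*x + 625
which factors as (x - 5)^4. The eigenvalues (with algebraic multiplicities) are λ = 5 with multiplicity 4.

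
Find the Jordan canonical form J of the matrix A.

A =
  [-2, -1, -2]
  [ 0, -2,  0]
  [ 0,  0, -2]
J_2(-2) ⊕ J_1(-2)

The characteristic polynomial is
  det(x·I − A) = x^3 + 6*x^2 + 12*x + 8 = (x + 2)^3

Eigenvalues and multiplicities (the geometric multiplicity of λ is n − rank(A − λI), which equals the number of Jordan blocks for λ):
  λ = -2: algebraic multiplicity = 3, geometric multiplicity = 2

Determining the block sizes for each eigenvalue:
  λ = -2: 2 blocks summing to 3 forces exactly one block of size 2 and the rest size 1 → block sizes [2, 1]

Assembling the blocks gives a Jordan form
J =
  [-2,  1,  0]
  [ 0, -2,  0]
  [ 0,  0, -2]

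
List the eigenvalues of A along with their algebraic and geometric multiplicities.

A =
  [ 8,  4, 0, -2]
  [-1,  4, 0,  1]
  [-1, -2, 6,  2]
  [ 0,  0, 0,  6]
λ = 6: alg = 4, geom = 2

Step 1 — factor the characteristic polynomial to read off the algebraic multiplicities:
  χ_A(x) = (x - 6)^4

Step 2 — compute geometric multiplicities via the rank-nullity identity g(λ) = n − rank(A − λI):
  rank(A − (6)·I) = 2, so dim ker(A − (6)·I) = n − 2 = 2

Summary:
  λ = 6: algebraic multiplicity = 4, geometric multiplicity = 2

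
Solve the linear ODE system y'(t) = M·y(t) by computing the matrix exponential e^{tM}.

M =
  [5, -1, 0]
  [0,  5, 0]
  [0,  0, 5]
e^{tM} =
  [exp(5*t), -t*exp(5*t), 0]
  [0, exp(5*t), 0]
  [0, 0, exp(5*t)]

Strategy: write M = P · J · P⁻¹ where J is a Jordan canonical form, so e^{tM} = P · e^{tJ} · P⁻¹, and e^{tJ} can be computed block-by-block.

M has Jordan form
J =
  [5, 1, 0]
  [0, 5, 0]
  [0, 0, 5]
(up to reordering of blocks).

Per-block formulas:
  For a 2×2 Jordan block J_2(5): exp(t · J_2(5)) = e^(5t)·(I + t·N), where N is the 2×2 nilpotent shift.
  For a 1×1 block at λ = 5: exp(t · [5]) = [e^(5t)].

After assembling e^{tJ} and conjugating by P, we get:

e^{tM} =
  [exp(5*t), -t*exp(5*t), 0]
  [0, exp(5*t), 0]
  [0, 0, exp(5*t)]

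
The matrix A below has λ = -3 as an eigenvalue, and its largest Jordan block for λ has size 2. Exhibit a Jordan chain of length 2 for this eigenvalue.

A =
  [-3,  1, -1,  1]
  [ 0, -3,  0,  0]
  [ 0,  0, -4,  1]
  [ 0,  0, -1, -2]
A Jordan chain for λ = -3 of length 2:
v_1 = (1, 0, 0, 0)ᵀ
v_2 = (0, 1, 0, 0)ᵀ

Let N = A − (-3)·I. We want v_2 with N^2 v_2 = 0 but N^1 v_2 ≠ 0; then v_{j-1} := N · v_j for j = 2, …, 2.

Pick v_2 = (0, 1, 0, 0)ᵀ.
Then v_1 = N · v_2 = (1, 0, 0, 0)ᵀ.

Sanity check: (A − (-3)·I) v_1 = (0, 0, 0, 0)ᵀ = 0. ✓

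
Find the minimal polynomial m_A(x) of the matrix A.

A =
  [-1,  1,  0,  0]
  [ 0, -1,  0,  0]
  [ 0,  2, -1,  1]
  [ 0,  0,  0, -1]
x^2 + 2*x + 1

The characteristic polynomial is χ_A(x) = (x + 1)^4, so the eigenvalues are known. The minimal polynomial is
  m_A(x) = Π_λ (x − λ)^{k_λ}
where k_λ is the size of the *largest* Jordan block for λ (equivalently, the smallest k with (A − λI)^k v = 0 for every generalised eigenvector v of λ).

  λ = -1: largest Jordan block has size 2, contributing (x + 1)^2

So m_A(x) = (x + 1)^2 = x^2 + 2*x + 1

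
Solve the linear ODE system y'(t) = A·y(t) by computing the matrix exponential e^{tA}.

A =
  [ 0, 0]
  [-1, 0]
e^{tA} =
  [1, 0]
  [-t, 1]

Strategy: write A = P · J · P⁻¹ where J is a Jordan canonical form, so e^{tA} = P · e^{tJ} · P⁻¹, and e^{tJ} can be computed block-by-block.

A has Jordan form
J =
  [0, 1]
  [0, 0]
(up to reordering of blocks).

Per-block formulas:
  For a 2×2 Jordan block J_2(0): exp(t · J_2(0)) = e^(0t)·(I + t·N), where N is the 2×2 nilpotent shift.

After assembling e^{tJ} and conjugating by P, we get:

e^{tA} =
  [1, 0]
  [-t, 1]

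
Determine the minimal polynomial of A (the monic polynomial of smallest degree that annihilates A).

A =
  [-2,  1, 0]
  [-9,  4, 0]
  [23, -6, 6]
x^3 - 8*x^2 + 13*x - 6

The characteristic polynomial is χ_A(x) = (x - 6)*(x - 1)^2, so the eigenvalues are known. The minimal polynomial is
  m_A(x) = Π_λ (x − λ)^{k_λ}
where k_λ is the size of the *largest* Jordan block for λ (equivalently, the smallest k with (A − λI)^k v = 0 for every generalised eigenvector v of λ).

  λ = 1: largest Jordan block has size 2, contributing (x − 1)^2
  λ = 6: largest Jordan block has size 1, contributing (x − 6)

So m_A(x) = (x - 6)*(x - 1)^2 = x^3 - 8*x^2 + 13*x - 6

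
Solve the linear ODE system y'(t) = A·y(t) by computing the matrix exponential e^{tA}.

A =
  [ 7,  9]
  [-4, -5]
e^{tA} =
  [6*t*exp(t) + exp(t), 9*t*exp(t)]
  [-4*t*exp(t), -6*t*exp(t) + exp(t)]

Strategy: write A = P · J · P⁻¹ where J is a Jordan canonical form, so e^{tA} = P · e^{tJ} · P⁻¹, and e^{tJ} can be computed block-by-block.

A has Jordan form
J =
  [1, 1]
  [0, 1]
(up to reordering of blocks).

Per-block formulas:
  For a 2×2 Jordan block J_2(1): exp(t · J_2(1)) = e^(1t)·(I + t·N), where N is the 2×2 nilpotent shift.

After assembling e^{tJ} and conjugating by P, we get:

e^{tA} =
  [6*t*exp(t) + exp(t), 9*t*exp(t)]
  [-4*t*exp(t), -6*t*exp(t) + exp(t)]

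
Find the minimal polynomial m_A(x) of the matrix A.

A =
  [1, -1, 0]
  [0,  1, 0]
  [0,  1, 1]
x^2 - 2*x + 1

The characteristic polynomial is χ_A(x) = (x - 1)^3, so the eigenvalues are known. The minimal polynomial is
  m_A(x) = Π_λ (x − λ)^{k_λ}
where k_λ is the size of the *largest* Jordan block for λ (equivalently, the smallest k with (A − λI)^k v = 0 for every generalised eigenvector v of λ).

  λ = 1: largest Jordan block has size 2, contributing (x − 1)^2

So m_A(x) = (x - 1)^2 = x^2 - 2*x + 1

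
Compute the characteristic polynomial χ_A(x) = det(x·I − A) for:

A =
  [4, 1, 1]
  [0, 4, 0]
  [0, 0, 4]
x^3 - 12*x^2 + 48*x - 64

Expanding det(x·I − A) (e.g. by cofactor expansion or by noting that A is similar to its Jordan form J, which has the same characteristic polynomial as A) gives
  χ_A(x) = x^3 - 12*x^2 + 48*x - 64
which factors as (x - 4)^3. The eigenvalues (with algebraic multiplicities) are λ = 4 with multiplicity 3.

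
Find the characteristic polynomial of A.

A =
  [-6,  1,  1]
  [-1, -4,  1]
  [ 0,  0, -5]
x^3 + 15*x^2 + 75*x + 125

Expanding det(x·I − A) (e.g. by cofactor expansion or by noting that A is similar to its Jordan form J, which has the same characteristic polynomial as A) gives
  χ_A(x) = x^3 + 15*x^2 + 75*x + 125
which factors as (x + 5)^3. The eigenvalues (with algebraic multiplicities) are λ = -5 with multiplicity 3.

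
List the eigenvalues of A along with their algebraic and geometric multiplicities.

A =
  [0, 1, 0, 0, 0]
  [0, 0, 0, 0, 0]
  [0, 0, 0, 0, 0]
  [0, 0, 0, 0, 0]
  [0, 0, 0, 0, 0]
λ = 0: alg = 5, geom = 4

Step 1 — factor the characteristic polynomial to read off the algebraic multiplicities:
  χ_A(x) = x^5

Step 2 — compute geometric multiplicities via the rank-nullity identity g(λ) = n − rank(A − λI):
  rank(A − (0)·I) = 1, so dim ker(A − (0)·I) = n − 1 = 4

Summary:
  λ = 0: algebraic multiplicity = 5, geometric multiplicity = 4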